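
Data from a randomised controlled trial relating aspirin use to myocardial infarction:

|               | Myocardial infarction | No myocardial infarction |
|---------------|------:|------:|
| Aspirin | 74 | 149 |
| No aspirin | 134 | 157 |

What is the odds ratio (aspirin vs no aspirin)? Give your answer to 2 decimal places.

Cells: a = 74, b = 149, c = 134, d = 157.
OR = (a·d)/(b·c) = (74 × 157) / (149 × 134) = 11618 / 19966 = 0.58189
Exposure is associated with lower odds of myocardial infarction (OR = 0.58 < 1).

0.58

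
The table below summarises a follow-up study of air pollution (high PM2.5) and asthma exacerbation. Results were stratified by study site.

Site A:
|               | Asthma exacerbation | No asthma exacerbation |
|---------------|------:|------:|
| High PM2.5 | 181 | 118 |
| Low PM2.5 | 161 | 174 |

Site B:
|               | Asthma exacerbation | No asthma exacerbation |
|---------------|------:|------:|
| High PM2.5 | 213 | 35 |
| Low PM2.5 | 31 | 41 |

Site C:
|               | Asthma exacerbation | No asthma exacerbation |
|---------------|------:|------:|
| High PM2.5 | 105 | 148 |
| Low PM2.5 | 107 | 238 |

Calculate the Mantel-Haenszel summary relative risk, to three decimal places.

1.406

RR_MH = Σ(aᵢ·n₀ᵢ/nᵢ) / Σ(cᵢ·n₁ᵢ/nᵢ), with n₁ᵢ = aᵢ+bᵢ (exposed), n₀ᵢ = cᵢ+dᵢ (unexposed), nᵢ = n₁ᵢ+n₀ᵢ.
Stratum 1 (Site A): n₁ = 299, n₀ = 335, n = 634; a·n₀/n = 181·335/634 = 95.6388; c·n₁/n = 161·299/634 = 75.9290
Stratum 2 (Site B): n₁ = 248, n₀ = 72, n = 320; a·n₀/n = 213·72/320 = 47.9250; c·n₁/n = 31·248/320 = 24.0250
Stratum 3 (Site C): n₁ = 253, n₀ = 345, n = 598; a·n₀/n = 105·345/598 = 60.5769; c·n₁/n = 107·253/598 = 45.2692
RR_MH = (95.6388 + 47.9250 + 60.5769) / (75.9290 + 24.0250 + 45.2692) = 204.1407 / 145.2233 = 1.40570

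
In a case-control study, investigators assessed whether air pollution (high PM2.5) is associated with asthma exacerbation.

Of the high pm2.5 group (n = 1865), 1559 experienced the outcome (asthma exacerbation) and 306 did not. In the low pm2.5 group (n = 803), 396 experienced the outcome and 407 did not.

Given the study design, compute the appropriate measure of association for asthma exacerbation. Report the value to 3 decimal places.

From the description: a = 1559, b = 306, c = 396, d = 407.
This is a case-control study: participants were sampled on outcome status, so risks in the source population cannot be estimated directly — relative risk is not valid here. The odds ratio is the appropriate measure.
OR = (a·d)/(b·c) = (1559 × 407) / (306 × 396) = 634513 / 121176 = 5.23629

5.236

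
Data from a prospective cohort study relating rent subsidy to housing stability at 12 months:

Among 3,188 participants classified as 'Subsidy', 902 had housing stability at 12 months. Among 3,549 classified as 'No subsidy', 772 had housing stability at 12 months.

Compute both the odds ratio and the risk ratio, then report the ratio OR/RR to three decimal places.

From the description: a = 902, b = 2286, c = 772, d = 2777.
OR = (902·2777)/(2286·772) = 2504854/1764792 = 1.41935
Risk in exposed = 902/3188 = 0.28294; risk in unexposed = 772/3549 = 0.21753; RR = 1.30070
OR/RR = 1.41935 / 1.30070 = 1.09122
The outcome is not rare, so the OR lies further from 1 than the RR.

1.091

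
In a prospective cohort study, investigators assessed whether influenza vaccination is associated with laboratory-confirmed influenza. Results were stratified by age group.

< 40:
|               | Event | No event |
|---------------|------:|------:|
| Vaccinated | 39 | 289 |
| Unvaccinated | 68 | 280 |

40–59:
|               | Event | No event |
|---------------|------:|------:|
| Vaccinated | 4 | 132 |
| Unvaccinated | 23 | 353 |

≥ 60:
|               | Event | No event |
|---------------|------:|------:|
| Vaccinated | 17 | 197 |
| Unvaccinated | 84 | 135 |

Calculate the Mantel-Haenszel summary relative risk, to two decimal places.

0.39

RR_MH = Σ(aᵢ·n₀ᵢ/nᵢ) / Σ(cᵢ·n₁ᵢ/nᵢ), with n₁ᵢ = aᵢ+bᵢ (exposed), n₀ᵢ = cᵢ+dᵢ (unexposed), nᵢ = n₁ᵢ+n₀ᵢ.
Stratum 1 (< 40): n₁ = 328, n₀ = 348, n = 676; a·n₀/n = 39·348/676 = 20.0769; c·n₁/n = 68·328/676 = 32.9941
Stratum 2 (40–59): n₁ = 136, n₀ = 376, n = 512; a·n₀/n = 4·376/512 = 2.9375; c·n₁/n = 23·136/512 = 6.1094
Stratum 3 (≥ 60): n₁ = 214, n₀ = 219, n = 433; a·n₀/n = 17·219/433 = 8.5982; c·n₁/n = 84·214/433 = 41.5150
RR_MH = (20.0769 + 2.9375 + 8.5982) / (32.9941 + 6.1094 + 41.5150) = 31.6126 / 80.6185 = 0.39213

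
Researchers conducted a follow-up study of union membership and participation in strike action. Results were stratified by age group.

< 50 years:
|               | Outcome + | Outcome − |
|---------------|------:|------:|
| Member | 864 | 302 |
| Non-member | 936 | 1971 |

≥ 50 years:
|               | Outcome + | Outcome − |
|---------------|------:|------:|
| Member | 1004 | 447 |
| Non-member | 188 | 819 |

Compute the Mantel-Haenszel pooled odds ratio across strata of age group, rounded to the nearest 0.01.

7.27

OR_MH = Σ(aᵢdᵢ/nᵢ) / Σ(bᵢcᵢ/nᵢ), where nᵢ is the stratum total.
Stratum 1 (< 50 years): n = 4073; a·d/n = 864·1971/4073 = 418.1056; b·c/n = 302·936/4073 = 69.4014
Stratum 2 (≥ 50 years): n = 2458; a·d/n = 1004·819/2458 = 334.5305; b·c/n = 447·188/2458 = 34.1888
OR_MH = (418.1056 + 334.5305) / (69.4014 + 34.1888) = 752.6361 / 103.5902 = 7.26551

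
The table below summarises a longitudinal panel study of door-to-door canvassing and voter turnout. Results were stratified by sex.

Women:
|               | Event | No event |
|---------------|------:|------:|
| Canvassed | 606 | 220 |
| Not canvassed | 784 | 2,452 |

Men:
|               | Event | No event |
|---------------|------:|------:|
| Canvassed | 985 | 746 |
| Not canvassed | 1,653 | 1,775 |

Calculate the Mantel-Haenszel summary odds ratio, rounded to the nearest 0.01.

OR_MH = Σ(aᵢdᵢ/nᵢ) / Σ(bᵢcᵢ/nᵢ), where nᵢ is the stratum total.
Stratum 1 (Women): n = 4062; a·d/n = 606·2452/4062 = 365.8080; b·c/n = 220·784/4062 = 42.4618
Stratum 2 (Men): n = 5159; a·d/n = 985·1775/5159 = 338.8980; b·c/n = 746·1653/5159 = 239.0266
OR_MH = (365.8080 + 338.8980) / (42.4618 + 239.0266) = 704.7060 / 281.4884 = 2.50350

2.50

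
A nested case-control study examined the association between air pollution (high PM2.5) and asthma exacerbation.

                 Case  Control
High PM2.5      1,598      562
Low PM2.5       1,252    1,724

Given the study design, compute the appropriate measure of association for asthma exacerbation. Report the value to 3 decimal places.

Cells: a = 1598, b = 562, c = 1252, d = 1724.
This is a nested case-control study: participants were sampled on outcome status, so risks in the source population cannot be estimated directly — relative risk is not valid here. The odds ratio is the appropriate measure.
OR = (a·d)/(b·c) = (1598 × 1724) / (562 × 1252) = 2754952 / 703624 = 3.91538

3.915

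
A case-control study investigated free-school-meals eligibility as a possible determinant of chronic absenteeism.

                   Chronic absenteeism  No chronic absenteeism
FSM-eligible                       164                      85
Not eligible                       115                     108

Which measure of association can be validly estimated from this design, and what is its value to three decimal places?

1.812

Cells: a = 164, b = 85, c = 115, d = 108.
This is a case-control study: participants were sampled on outcome status, so risks in the source population cannot be estimated directly — relative risk is not valid here. The odds ratio is the appropriate measure.
OR = (a·d)/(b·c) = (164 × 108) / (85 × 115) = 17712 / 9775 = 1.81197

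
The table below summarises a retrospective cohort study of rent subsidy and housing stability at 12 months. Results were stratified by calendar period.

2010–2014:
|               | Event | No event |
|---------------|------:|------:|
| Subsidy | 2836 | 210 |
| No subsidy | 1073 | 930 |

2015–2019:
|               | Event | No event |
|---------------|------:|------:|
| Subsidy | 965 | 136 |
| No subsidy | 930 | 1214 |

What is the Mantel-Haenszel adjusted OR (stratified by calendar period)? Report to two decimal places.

10.57

OR_MH = Σ(aᵢdᵢ/nᵢ) / Σ(bᵢcᵢ/nᵢ), where nᵢ is the stratum total.
Stratum 1 (2010–2014): n = 5049; a·d/n = 2836·930/5049 = 522.3767; b·c/n = 210·1073/5049 = 44.6286
Stratum 2 (2015–2019): n = 3245; a·d/n = 965·1214/3245 = 361.0200; b·c/n = 136·930/3245 = 38.9769
OR_MH = (522.3767 + 361.0200) / (44.6286 + 38.9769) = 883.3967 / 83.6055 = 10.56625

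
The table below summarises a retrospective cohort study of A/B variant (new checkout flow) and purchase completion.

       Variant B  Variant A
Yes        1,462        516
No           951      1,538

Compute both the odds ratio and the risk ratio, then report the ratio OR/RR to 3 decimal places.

1.900

Reading the table with exposure as columns: a = 1462 (Variant B, case), b = 951 (Variant B, non-case), c = 516 (Variant A, case), d = 1538.
OR = (1462·1538)/(951·516) = 2248556/490716 = 4.58219
Risk in exposed = 1462/2413 = 0.60588; risk in unexposed = 516/2054 = 0.25122; RR = 2.41180
OR/RR = 4.58219 / 2.41180 = 1.89991
The outcome is not rare, so the OR lies further from 1 than the RR.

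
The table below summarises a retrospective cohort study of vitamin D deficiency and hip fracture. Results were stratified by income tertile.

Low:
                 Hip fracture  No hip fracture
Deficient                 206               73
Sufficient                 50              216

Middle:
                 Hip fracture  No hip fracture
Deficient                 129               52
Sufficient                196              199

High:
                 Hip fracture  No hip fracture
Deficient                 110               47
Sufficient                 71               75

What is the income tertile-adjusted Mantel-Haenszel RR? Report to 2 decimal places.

1.95

RR_MH = Σ(aᵢ·n₀ᵢ/nᵢ) / Σ(cᵢ·n₁ᵢ/nᵢ), with n₁ᵢ = aᵢ+bᵢ (exposed), n₀ᵢ = cᵢ+dᵢ (unexposed), nᵢ = n₁ᵢ+n₀ᵢ.
Stratum 1 (Low): n₁ = 279, n₀ = 266, n = 545; a·n₀/n = 206·266/545 = 100.5431; c·n₁/n = 50·279/545 = 25.5963
Stratum 2 (Middle): n₁ = 181, n₀ = 395, n = 576; a·n₀/n = 129·395/576 = 88.4635; c·n₁/n = 196·181/576 = 61.5903
Stratum 3 (High): n₁ = 157, n₀ = 146, n = 303; a·n₀/n = 110·146/303 = 53.0033; c·n₁/n = 71·157/303 = 36.7888
RR_MH = (100.5431 + 88.4635 + 53.0033) / (25.5963 + 61.5903 + 36.7888) = 242.0100 / 123.9754 = 1.95208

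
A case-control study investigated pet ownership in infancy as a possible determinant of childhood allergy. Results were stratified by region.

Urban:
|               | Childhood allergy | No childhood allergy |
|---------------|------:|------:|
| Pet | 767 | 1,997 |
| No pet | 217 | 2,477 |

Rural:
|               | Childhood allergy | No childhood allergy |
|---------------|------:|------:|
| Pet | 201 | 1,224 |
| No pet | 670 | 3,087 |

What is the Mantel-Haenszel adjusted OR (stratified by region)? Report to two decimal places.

OR_MH = Σ(aᵢdᵢ/nᵢ) / Σ(bᵢcᵢ/nᵢ), where nᵢ is the stratum total.
Stratum 1 (Urban): n = 5458; a·d/n = 767·2477/5458 = 348.0870; b·c/n = 1997·217/5458 = 79.3970
Stratum 2 (Rural): n = 5182; a·d/n = 201·3087/5182 = 119.7389; b·c/n = 1224·670/5182 = 158.2555
OR_MH = (348.0870 + 119.7389) / (79.3970 + 158.2555) = 467.8259 / 237.6525 = 1.96853

1.97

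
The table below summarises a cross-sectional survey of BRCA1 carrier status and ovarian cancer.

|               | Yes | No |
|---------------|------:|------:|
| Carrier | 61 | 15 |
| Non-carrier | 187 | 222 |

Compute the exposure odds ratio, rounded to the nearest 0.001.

Cells: a = 61, b = 15, c = 187, d = 222.
OR = (a·d)/(b·c) = (61 × 222) / (15 × 187) = 13542 / 2805 = 4.82781
The odds of ovarian cancer are about 4.83 times as high in the carrier group.

4.828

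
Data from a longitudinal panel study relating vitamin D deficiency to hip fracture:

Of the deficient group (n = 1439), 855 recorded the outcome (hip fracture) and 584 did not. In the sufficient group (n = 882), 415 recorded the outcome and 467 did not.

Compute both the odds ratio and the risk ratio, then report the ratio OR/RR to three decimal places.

From the description: a = 855, b = 584, c = 415, d = 467.
OR = (855·467)/(584·415) = 399285/242360 = 1.64749
Risk in exposed = 855/1439 = 0.59416; risk in unexposed = 415/882 = 0.47052; RR = 1.26277
OR/RR = 1.64749 / 1.26277 = 1.30466
The outcome is not rare, so the OR lies further from 1 than the RR.

1.305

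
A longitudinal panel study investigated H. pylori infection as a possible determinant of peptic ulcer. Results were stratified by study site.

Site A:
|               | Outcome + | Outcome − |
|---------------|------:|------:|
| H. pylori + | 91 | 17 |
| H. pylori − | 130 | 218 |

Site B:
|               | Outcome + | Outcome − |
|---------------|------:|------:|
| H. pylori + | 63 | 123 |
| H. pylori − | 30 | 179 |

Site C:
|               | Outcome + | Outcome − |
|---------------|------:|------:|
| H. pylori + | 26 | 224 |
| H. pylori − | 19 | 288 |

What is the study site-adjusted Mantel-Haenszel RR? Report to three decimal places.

2.191

RR_MH = Σ(aᵢ·n₀ᵢ/nᵢ) / Σ(cᵢ·n₁ᵢ/nᵢ), with n₁ᵢ = aᵢ+bᵢ (exposed), n₀ᵢ = cᵢ+dᵢ (unexposed), nᵢ = n₁ᵢ+n₀ᵢ.
Stratum 1 (Site A): n₁ = 108, n₀ = 348, n = 456; a·n₀/n = 91·348/456 = 69.4474; c·n₁/n = 130·108/456 = 30.7895
Stratum 2 (Site B): n₁ = 186, n₀ = 209, n = 395; a·n₀/n = 63·209/395 = 33.3342; c·n₁/n = 30·186/395 = 14.1266
Stratum 3 (Site C): n₁ = 250, n₀ = 307, n = 557; a·n₀/n = 26·307/557 = 14.3303; c·n₁/n = 19·250/557 = 8.5278
RR_MH = (69.4474 + 33.3342 + 14.3303) / (30.7895 + 14.1266 + 8.5278) = 117.1119 / 53.4439 = 2.19131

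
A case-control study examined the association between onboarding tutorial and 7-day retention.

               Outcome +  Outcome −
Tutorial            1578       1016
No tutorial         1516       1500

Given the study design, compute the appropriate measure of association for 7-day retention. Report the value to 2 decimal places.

Cells: a = 1578, b = 1016, c = 1516, d = 1500.
This is a case-control study: participants were sampled on outcome status, so risks in the source population cannot be estimated directly — relative risk is not valid here. The odds ratio is the appropriate measure.
OR = (a·d)/(b·c) = (1578 × 1500) / (1016 × 1516) = 2367000 / 1540256 = 1.53676

1.54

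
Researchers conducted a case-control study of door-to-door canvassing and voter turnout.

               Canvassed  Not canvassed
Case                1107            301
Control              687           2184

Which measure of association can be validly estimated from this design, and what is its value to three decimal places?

11.692

Reading the table with exposure as columns: a = 1107 (Canvassed, case), b = 687 (Canvassed, non-case), c = 301 (Not canvassed, case), d = 2184.
This is a case-control study: participants were sampled on outcome status, so risks in the source population cannot be estimated directly — relative risk is not valid here. The odds ratio is the appropriate measure.
OR = (a·d)/(b·c) = (1107 × 2184) / (687 × 301) = 2417688 / 206787 = 11.69168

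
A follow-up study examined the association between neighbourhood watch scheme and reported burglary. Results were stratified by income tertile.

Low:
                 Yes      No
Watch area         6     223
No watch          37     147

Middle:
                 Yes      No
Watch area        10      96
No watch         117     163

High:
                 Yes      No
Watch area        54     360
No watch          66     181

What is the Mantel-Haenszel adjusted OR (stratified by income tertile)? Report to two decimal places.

0.25

OR_MH = Σ(aᵢdᵢ/nᵢ) / Σ(bᵢcᵢ/nᵢ), where nᵢ is the stratum total.
Stratum 1 (Low): n = 413; a·d/n = 6·147/413 = 2.1356; b·c/n = 223·37/413 = 19.9782
Stratum 2 (Middle): n = 386; a·d/n = 10·163/386 = 4.2228; b·c/n = 96·117/386 = 29.0984
Stratum 3 (High): n = 661; a·d/n = 54·181/661 = 14.7867; b·c/n = 360·66/661 = 35.9455
OR_MH = (2.1356 + 4.2228 + 14.7867) / (19.9782 + 29.0984 + 35.9455) = 21.1451 / 85.0222 = 0.24870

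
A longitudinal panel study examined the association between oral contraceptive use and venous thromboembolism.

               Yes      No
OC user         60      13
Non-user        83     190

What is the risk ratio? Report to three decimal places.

Cells: a = 60, b = 13, c = 83, d = 190.
Risk in exposed = 60/73 = 0.82192; risk in unexposed = 83/273 = 0.30403.
RR = 0.82192 / 0.30403 = 2.70342
The risk among the exposed is 2.70 times that among the unexposed.

2.703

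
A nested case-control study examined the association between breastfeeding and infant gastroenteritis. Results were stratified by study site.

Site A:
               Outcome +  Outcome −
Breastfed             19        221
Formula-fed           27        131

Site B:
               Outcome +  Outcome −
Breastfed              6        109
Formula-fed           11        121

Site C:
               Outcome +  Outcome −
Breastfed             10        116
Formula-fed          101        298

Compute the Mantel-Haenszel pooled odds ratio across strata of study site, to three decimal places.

0.353

OR_MH = Σ(aᵢdᵢ/nᵢ) / Σ(bᵢcᵢ/nᵢ), where nᵢ is the stratum total.
Stratum 1 (Site A): n = 398; a·d/n = 19·131/398 = 6.2538; b·c/n = 221·27/398 = 14.9925
Stratum 2 (Site B): n = 247; a·d/n = 6·121/247 = 2.9393; b·c/n = 109·11/247 = 4.8543
Stratum 3 (Site C): n = 525; a·d/n = 10·298/525 = 5.6762; b·c/n = 116·101/525 = 22.3162
OR_MH = (6.2538 + 2.9393 + 5.6762) / (14.9925 + 4.8543 + 22.3162) = 14.8692 / 42.1629 = 0.35266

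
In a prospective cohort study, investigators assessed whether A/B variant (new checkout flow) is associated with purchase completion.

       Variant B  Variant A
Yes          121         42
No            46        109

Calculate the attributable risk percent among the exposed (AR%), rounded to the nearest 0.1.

61.6

Reading the table with exposure as columns: a = 121 (Variant B, case), b = 46 (Variant B, non-case), c = 42 (Variant A, case), d = 109.
Risk in exposed = 121/167 = 0.72455; risk in unexposed = 42/151 = 0.27815.
RR = 0.72455/0.27815 = 2.60493
AR% = (RR − 1)/RR × 100 = (2.60493 − 1)/2.60493 × 100 = 61.6113%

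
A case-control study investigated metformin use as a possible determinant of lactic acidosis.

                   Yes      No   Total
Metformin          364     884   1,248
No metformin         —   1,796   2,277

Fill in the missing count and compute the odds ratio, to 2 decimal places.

1.54

The missing cell is in the unexposed row: 2277 − 1796 = 481.
So a = 364, b = 884, c = 481, d = 1796.
OR = (a·d)/(b·c) = (364 × 1796) / (884 × 481) = 653744 / 425204 = 1.53748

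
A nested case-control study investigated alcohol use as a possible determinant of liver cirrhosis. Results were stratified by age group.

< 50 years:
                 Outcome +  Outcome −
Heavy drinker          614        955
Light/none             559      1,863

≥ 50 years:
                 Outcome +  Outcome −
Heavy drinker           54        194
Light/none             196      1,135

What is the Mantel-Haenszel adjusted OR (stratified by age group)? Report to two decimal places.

OR_MH = Σ(aᵢdᵢ/nᵢ) / Σ(bᵢcᵢ/nᵢ), where nᵢ is the stratum total.
Stratum 1 (< 50 years): n = 3991; a·d/n = 614·1863/3991 = 286.6154; b·c/n = 955·559/3991 = 133.7622
Stratum 2 (≥ 50 years): n = 1579; a·d/n = 54·1135/1579 = 38.8157; b·c/n = 194·196/1579 = 24.0811
OR_MH = (286.6154 + 38.8157) / (133.7622 + 24.0811) = 325.4311 / 157.8433 = 2.06174

2.06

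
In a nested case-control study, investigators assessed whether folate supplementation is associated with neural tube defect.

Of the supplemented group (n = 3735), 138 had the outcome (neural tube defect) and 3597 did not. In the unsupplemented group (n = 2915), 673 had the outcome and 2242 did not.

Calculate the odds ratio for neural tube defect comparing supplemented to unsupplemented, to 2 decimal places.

0.13

From the description: a = 138, b = 3597, c = 673, d = 2242.
OR = (a·d)/(b·c) = (138 × 2242) / (3597 × 673) = 309396 / 2420781 = 0.12781
Exposure is associated with lower odds of neural tube defect (OR = 0.13 < 1).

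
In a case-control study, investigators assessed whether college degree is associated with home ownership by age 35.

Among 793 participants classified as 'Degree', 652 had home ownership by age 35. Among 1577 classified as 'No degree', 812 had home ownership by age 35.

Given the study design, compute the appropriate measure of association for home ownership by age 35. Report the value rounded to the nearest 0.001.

4.356

From the description: a = 652, b = 141, c = 812, d = 765.
This is a case-control study: participants were sampled on outcome status, so risks in the source population cannot be estimated directly — relative risk is not valid here. The odds ratio is the appropriate measure.
OR = (a·d)/(b·c) = (652 × 765) / (141 × 812) = 498780 / 114492 = 4.35646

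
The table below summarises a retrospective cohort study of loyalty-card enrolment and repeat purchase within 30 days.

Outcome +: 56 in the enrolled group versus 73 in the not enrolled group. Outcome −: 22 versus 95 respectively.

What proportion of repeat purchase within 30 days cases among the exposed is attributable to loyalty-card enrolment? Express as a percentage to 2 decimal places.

39.48

From the description: a = 56, b = 22, c = 73, d = 95.
Risk in exposed = 56/78 = 0.71795; risk in unexposed = 73/168 = 0.43452.
RR = 0.71795/0.43452 = 1.65227
AR% = (RR − 1)/RR × 100 = (1.65227 − 1)/1.65227 × 100 = 39.4770%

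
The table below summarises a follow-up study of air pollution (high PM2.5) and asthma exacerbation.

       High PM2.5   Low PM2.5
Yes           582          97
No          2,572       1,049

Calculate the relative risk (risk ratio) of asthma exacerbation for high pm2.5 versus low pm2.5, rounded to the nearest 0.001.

2.180

Reading the table with exposure as columns: a = 582 (High PM2.5, case), b = 2572 (High PM2.5, non-case), c = 97 (Low PM2.5, case), d = 1049.
Risk in exposed = 582/3154 = 0.18453; risk in unexposed = 97/1146 = 0.08464.
RR = 0.18453 / 0.08464 = 2.18009
The risk among the exposed is 2.18 times that among the unexposed.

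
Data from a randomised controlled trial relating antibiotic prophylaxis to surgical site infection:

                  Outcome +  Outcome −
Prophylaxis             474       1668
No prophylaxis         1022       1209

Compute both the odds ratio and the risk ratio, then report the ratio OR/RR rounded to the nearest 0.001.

Cells: a = 474, b = 1668, c = 1022, d = 1209.
OR = (474·1209)/(1668·1022) = 573066/1704696 = 0.33617
Risk in exposed = 474/2142 = 0.22129; risk in unexposed = 1022/2231 = 0.45809; RR = 0.48307
OR/RR = 0.33617 / 0.48307 = 0.69591
The outcome is not rare, so the OR lies further from 1 than the RR.

0.696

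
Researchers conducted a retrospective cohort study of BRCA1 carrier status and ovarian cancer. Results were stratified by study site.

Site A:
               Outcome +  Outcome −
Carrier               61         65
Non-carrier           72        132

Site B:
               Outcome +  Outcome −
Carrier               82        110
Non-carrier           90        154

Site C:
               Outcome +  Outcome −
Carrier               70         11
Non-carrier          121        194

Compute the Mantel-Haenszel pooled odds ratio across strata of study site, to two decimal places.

OR_MH = Σ(aᵢdᵢ/nᵢ) / Σ(bᵢcᵢ/nᵢ), where nᵢ is the stratum total.
Stratum 1 (Site A): n = 330; a·d/n = 61·132/330 = 24.4000; b·c/n = 65·72/330 = 14.1818
Stratum 2 (Site B): n = 436; a·d/n = 82·154/436 = 28.9633; b·c/n = 110·90/436 = 22.7064
Stratum 3 (Site C): n = 396; a·d/n = 70·194/396 = 34.2929; b·c/n = 11·121/396 = 3.3611
OR_MH = (24.4000 + 28.9633 + 34.2929) / (14.1818 + 22.7064 + 3.3611) = 87.6562 / 40.2494 = 2.17783

2.18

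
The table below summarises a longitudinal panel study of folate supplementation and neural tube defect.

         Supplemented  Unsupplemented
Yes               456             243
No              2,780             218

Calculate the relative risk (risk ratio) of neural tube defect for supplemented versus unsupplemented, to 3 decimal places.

Reading the table with exposure as columns: a = 456 (Supplemented, case), b = 2780 (Supplemented, non-case), c = 243 (Unsupplemented, case), d = 218.
Risk in exposed = 456/3236 = 0.14091; risk in unexposed = 243/461 = 0.52711.
RR = 0.14091 / 0.52711 = 0.26733
The risk is 73% lower among the exposed than among the unexposed.

0.267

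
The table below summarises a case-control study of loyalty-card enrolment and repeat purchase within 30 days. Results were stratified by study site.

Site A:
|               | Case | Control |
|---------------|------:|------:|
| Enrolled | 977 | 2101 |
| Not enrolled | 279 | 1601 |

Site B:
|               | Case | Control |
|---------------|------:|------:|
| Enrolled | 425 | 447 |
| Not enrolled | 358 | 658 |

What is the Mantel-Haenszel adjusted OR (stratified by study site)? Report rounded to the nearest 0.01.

2.28

OR_MH = Σ(aᵢdᵢ/nᵢ) / Σ(bᵢcᵢ/nᵢ), where nᵢ is the stratum total.
Stratum 1 (Site A): n = 4958; a·d/n = 977·1601/4958 = 315.4855; b·c/n = 2101·279/4958 = 118.2289
Stratum 2 (Site B): n = 1888; a·d/n = 425·658/1888 = 148.1197; b·c/n = 447·358/1888 = 84.7595
OR_MH = (315.4855 + 148.1197) / (118.2289 + 84.7595) = 463.6052 / 202.9885 = 2.28390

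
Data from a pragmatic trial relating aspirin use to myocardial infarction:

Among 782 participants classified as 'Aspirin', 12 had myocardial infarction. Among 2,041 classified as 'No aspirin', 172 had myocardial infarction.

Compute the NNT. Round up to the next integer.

Risk in treated group = 12/782 = 0.01535; risk in control = 172/2041 = 0.08427.
Absolute risk reduction = 0.08427 − 0.01535 = 0.06893
NNT = 1 / ARR = 1 / 0.06893 = 14.508 → round up → 15

15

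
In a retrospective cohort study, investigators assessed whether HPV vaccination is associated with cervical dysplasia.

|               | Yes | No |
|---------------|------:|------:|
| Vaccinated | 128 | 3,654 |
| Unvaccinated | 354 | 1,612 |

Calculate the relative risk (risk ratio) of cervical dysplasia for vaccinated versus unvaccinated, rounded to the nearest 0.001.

Cells: a = 128, b = 3654, c = 354, d = 1612.
Risk in exposed = 128/3782 = 0.03384; risk in unexposed = 354/1966 = 0.18006.
RR = 0.03384 / 0.18006 = 0.18796
The risk is 81% lower among the exposed than among the unexposed.

0.188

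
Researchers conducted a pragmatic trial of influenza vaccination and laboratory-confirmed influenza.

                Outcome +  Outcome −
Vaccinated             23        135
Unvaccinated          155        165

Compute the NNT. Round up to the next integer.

3

Risk in treated group = 23/158 = 0.14557; risk in control = 155/320 = 0.48438.
Absolute risk reduction = 0.48438 − 0.14557 = 0.33881
NNT = 1 / ARR = 1 / 0.33881 = 2.952 → round up → 3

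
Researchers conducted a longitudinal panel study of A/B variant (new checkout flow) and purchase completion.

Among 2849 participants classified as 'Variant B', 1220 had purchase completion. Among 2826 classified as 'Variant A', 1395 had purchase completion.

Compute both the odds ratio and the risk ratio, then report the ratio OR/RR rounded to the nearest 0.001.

0.886

From the description: a = 1220, b = 1629, c = 1395, d = 1431.
OR = (1220·1431)/(1629·1395) = 1745820/2272455 = 0.76825
Risk in exposed = 1220/2849 = 0.42822; risk in unexposed = 1395/2826 = 0.49363; RR = 0.86749
OR/RR = 0.76825 / 0.86749 = 0.88560
The outcome is not rare, so the OR lies further from 1 than the RR.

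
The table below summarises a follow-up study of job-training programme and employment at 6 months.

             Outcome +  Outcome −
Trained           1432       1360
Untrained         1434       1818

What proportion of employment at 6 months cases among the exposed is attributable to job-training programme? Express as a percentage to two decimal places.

Cells: a = 1432, b = 1360, c = 1434, d = 1818.
Risk in exposed = 1432/2792 = 0.51289; risk in unexposed = 1434/3252 = 0.44096.
RR = 0.51289/0.44096 = 1.16313
AR% = (RR − 1)/RR × 100 = (1.16313 − 1)/1.16313 × 100 = 14.0252%

14.03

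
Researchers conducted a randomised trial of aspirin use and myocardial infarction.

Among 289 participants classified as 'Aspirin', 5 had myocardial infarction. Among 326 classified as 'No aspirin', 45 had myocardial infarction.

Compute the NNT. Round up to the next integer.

9

Risk in treated group = 5/289 = 0.01730; risk in control = 45/326 = 0.13804.
Absolute risk reduction = 0.13804 − 0.01730 = 0.12074
NNT = 1 / ARR = 1 / 0.12074 = 8.283 → round up → 9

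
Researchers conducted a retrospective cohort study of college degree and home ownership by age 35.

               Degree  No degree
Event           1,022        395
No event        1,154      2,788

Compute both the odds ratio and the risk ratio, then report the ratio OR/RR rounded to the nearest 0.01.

1.65

Reading the table with exposure as columns: a = 1022 (Degree, case), b = 1154 (Degree, non-case), c = 395 (No degree, case), d = 2788.
OR = (1022·2788)/(1154·395) = 2849336/455830 = 6.25087
Risk in exposed = 1022/2176 = 0.46967; risk in unexposed = 395/3183 = 0.12410; RR = 3.78470
OR/RR = 6.25087 / 3.78470 = 1.65162
The outcome is not rare, so the OR lies further from 1 than the RR.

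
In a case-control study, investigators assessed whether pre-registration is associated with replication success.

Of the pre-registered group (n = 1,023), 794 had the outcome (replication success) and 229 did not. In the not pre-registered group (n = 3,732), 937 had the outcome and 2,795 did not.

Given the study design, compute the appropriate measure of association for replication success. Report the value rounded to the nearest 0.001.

From the description: a = 794, b = 229, c = 937, d = 2795.
This is a case-control study: participants were sampled on outcome status, so risks in the source population cannot be estimated directly — relative risk is not valid here. The odds ratio is the appropriate measure.
OR = (a·d)/(b·c) = (794 × 2795) / (229 × 937) = 2219230 / 214573 = 10.34254

10.343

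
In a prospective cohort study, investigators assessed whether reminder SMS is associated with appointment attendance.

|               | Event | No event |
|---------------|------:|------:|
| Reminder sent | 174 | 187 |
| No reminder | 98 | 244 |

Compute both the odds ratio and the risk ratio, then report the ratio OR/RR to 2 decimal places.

1.38

Cells: a = 174, b = 187, c = 98, d = 244.
OR = (174·244)/(187·98) = 42456/18326 = 2.31671
Risk in exposed = 174/361 = 0.48199; risk in unexposed = 98/342 = 0.28655; RR = 1.68206
OR/RR = 2.31671 / 1.68206 = 1.37730
The outcome is not rare, so the OR lies further from 1 than the RR.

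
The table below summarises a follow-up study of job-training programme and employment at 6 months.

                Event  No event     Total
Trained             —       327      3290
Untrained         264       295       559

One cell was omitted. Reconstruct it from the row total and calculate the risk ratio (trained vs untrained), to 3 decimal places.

The missing cell is in the exposed row: 3290 − 327 = 2963.
So a = 2963, b = 327, c = 264, d = 295.
RR = [a/(a+b)] / [c/(c+d)] = (2963/3290) / (264/559) = 0.90061/0.47227 = 1.90697

1.907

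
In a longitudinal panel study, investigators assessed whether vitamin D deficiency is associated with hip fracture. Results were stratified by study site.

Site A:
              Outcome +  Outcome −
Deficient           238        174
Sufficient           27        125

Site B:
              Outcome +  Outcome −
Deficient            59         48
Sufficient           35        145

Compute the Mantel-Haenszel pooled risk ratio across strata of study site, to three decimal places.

3.086

RR_MH = Σ(aᵢ·n₀ᵢ/nᵢ) / Σ(cᵢ·n₁ᵢ/nᵢ), with n₁ᵢ = aᵢ+bᵢ (exposed), n₀ᵢ = cᵢ+dᵢ (unexposed), nᵢ = n₁ᵢ+n₀ᵢ.
Stratum 1 (Site A): n₁ = 412, n₀ = 152, n = 564; a·n₀/n = 238·152/564 = 64.1418; c·n₁/n = 27·412/564 = 19.7234
Stratum 2 (Site B): n₁ = 107, n₀ = 180, n = 287; a·n₀/n = 59·180/287 = 37.0035; c·n₁/n = 35·107/287 = 13.0488
RR_MH = (64.1418 + 37.0035) / (19.7234 + 13.0488) = 101.1453 / 32.7722 = 3.08632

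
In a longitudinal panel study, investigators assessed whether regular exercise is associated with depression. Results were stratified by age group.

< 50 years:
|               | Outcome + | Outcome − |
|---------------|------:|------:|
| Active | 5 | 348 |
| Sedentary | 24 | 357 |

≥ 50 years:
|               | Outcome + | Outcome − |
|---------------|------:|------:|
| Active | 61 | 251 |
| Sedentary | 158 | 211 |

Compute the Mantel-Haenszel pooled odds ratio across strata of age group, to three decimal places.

OR_MH = Σ(aᵢdᵢ/nᵢ) / Σ(bᵢcᵢ/nᵢ), where nᵢ is the stratum total.
Stratum 1 (< 50 years): n = 734; a·d/n = 5·357/734 = 2.4319; b·c/n = 348·24/734 = 11.3787
Stratum 2 (≥ 50 years): n = 681; a·d/n = 61·211/681 = 18.9001; b·c/n = 251·158/681 = 58.2349
OR_MH = (2.4319 + 18.9001) / (11.3787 + 58.2349) = 21.3320 / 69.6137 = 0.30643

0.306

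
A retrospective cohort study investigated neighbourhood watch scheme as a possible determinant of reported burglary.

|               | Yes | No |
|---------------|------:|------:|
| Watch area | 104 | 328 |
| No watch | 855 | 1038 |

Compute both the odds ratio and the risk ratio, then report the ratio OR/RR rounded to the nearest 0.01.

Cells: a = 104, b = 328, c = 855, d = 1038.
OR = (104·1038)/(328·855) = 107952/280440 = 0.38494
Risk in exposed = 104/432 = 0.24074; risk in unexposed = 855/1893 = 0.45166; RR = 0.53301
OR/RR = 0.38494 / 0.53301 = 0.72220
The outcome is not rare, so the OR lies further from 1 than the RR.

0.72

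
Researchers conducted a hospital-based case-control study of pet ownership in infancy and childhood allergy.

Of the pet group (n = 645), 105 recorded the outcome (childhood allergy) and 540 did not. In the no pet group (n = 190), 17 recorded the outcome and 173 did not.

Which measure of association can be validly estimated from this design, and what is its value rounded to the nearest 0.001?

From the description: a = 105, b = 540, c = 17, d = 173.
This is a hospital-based case-control study: participants were sampled on outcome status, so risks in the source population cannot be estimated directly — relative risk is not valid here. The odds ratio is the appropriate measure.
OR = (a·d)/(b·c) = (105 × 173) / (540 × 17) = 18165 / 9180 = 1.97876

1.979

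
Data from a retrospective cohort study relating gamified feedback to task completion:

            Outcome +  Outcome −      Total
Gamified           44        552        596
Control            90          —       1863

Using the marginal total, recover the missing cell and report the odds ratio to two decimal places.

1.57

The missing cell is in the unexposed row: 1863 − 90 = 1773.
So a = 44, b = 552, c = 90, d = 1773.
OR = (a·d)/(b·c) = (44 × 1773) / (552 × 90) = 78012 / 49680 = 1.57029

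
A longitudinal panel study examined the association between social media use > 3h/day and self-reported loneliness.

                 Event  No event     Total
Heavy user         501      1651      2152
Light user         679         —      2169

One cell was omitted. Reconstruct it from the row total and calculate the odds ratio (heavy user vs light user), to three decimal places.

The missing cell is in the unexposed row: 2169 − 679 = 1490.
So a = 501, b = 1651, c = 679, d = 1490.
OR = (a·d)/(b·c) = (501 × 1490) / (1651 × 679) = 746490 / 1121029 = 0.66590

0.666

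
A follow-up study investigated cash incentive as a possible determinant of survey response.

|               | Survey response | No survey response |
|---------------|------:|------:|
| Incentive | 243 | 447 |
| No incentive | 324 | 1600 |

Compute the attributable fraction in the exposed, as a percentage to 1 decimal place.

Cells: a = 243, b = 447, c = 324, d = 1600.
Risk in exposed = 243/690 = 0.35217; risk in unexposed = 324/1924 = 0.16840.
RR = 0.35217/0.16840 = 2.09130
AR% = (RR − 1)/RR × 100 = (2.09130 − 1)/2.09130 × 100 = 52.1830%

52.2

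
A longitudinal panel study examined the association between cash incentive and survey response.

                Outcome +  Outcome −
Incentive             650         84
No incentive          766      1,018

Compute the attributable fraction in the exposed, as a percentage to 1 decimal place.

51.5

Cells: a = 650, b = 84, c = 766, d = 1018.
Risk in exposed = 650/734 = 0.88556; risk in unexposed = 766/1784 = 0.42937.
RR = 0.88556/0.42937 = 2.06245
AR% = (RR − 1)/RR × 100 = (2.06245 − 1)/2.06245 × 100 = 51.5140%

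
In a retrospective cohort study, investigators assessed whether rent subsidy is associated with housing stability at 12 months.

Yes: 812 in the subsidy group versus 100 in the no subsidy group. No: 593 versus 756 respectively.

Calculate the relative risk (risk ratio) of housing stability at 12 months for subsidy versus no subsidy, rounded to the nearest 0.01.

4.95

From the description: a = 812, b = 593, c = 100, d = 756.
Risk in exposed = 812/1405 = 0.57794; risk in unexposed = 100/856 = 0.11682.
RR = 0.57794 / 0.11682 = 4.94713
The risk among the exposed is 4.95 times that among the unexposed.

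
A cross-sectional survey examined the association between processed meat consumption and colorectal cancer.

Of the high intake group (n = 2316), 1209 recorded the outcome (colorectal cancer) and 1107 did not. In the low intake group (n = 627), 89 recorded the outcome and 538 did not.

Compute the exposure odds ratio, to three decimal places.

6.602

From the description: a = 1209, b = 1107, c = 89, d = 538.
OR = (a·d)/(b·c) = (1209 × 538) / (1107 × 89) = 650442 / 98523 = 6.60193
The odds of colorectal cancer are about 6.60 times as high in the high intake group.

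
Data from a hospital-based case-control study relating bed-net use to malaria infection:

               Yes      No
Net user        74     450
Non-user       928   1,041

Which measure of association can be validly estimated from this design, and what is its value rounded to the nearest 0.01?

0.18

Cells: a = 74, b = 450, c = 928, d = 1041.
This is a hospital-based case-control study: participants were sampled on outcome status, so risks in the source population cannot be estimated directly — relative risk is not valid here. The odds ratio is the appropriate measure.
OR = (a·d)/(b·c) = (74 × 1041) / (450 × 928) = 77034 / 417600 = 0.18447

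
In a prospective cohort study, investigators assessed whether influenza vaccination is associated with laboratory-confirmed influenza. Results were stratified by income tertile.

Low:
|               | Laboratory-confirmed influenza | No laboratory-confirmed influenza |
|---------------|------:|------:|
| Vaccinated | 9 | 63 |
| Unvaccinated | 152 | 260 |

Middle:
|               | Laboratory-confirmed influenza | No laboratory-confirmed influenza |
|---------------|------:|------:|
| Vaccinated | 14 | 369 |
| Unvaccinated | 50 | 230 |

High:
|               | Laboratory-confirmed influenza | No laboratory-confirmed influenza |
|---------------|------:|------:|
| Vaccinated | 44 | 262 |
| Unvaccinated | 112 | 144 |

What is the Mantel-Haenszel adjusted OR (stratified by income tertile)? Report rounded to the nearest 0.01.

OR_MH = Σ(aᵢdᵢ/nᵢ) / Σ(bᵢcᵢ/nᵢ), where nᵢ is the stratum total.
Stratum 1 (Low): n = 484; a·d/n = 9·260/484 = 4.8347; b·c/n = 63·152/484 = 19.7851
Stratum 2 (Middle): n = 663; a·d/n = 14·230/663 = 4.8567; b·c/n = 369·50/663 = 27.8281
Stratum 3 (High): n = 562; a·d/n = 44·144/562 = 11.2740; b·c/n = 262·112/562 = 52.2135
OR_MH = (4.8347 + 4.8567 + 11.2740) / (19.7851 + 27.8281 + 52.2135) = 20.9654 / 99.8267 = 0.21002

0.21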